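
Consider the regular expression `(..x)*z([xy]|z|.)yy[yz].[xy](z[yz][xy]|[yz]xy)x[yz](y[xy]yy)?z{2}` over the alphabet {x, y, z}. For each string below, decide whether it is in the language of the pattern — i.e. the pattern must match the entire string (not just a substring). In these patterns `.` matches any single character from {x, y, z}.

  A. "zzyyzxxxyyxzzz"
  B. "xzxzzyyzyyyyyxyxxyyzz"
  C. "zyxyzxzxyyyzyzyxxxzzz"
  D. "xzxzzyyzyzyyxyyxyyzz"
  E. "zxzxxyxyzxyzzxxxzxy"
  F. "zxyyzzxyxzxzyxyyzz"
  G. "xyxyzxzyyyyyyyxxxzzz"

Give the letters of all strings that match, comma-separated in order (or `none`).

A → no match
B → no match
C → no match
D → no match
E → no match — must end with "z"
F → no match
G → no match

none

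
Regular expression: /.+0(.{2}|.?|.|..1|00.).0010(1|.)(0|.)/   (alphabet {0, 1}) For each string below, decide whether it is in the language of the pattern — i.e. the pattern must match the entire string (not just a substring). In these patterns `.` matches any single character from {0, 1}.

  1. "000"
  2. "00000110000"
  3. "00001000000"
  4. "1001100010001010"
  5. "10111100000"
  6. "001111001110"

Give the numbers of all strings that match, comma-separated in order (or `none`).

1 → no match
2 → no match
3 → no match
4 → match
5 → no match
6 → no match

4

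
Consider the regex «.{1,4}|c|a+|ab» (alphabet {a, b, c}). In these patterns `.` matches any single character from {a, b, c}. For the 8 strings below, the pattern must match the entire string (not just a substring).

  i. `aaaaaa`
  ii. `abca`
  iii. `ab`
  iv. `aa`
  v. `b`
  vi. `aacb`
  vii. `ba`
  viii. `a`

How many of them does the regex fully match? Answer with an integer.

i → match
ii → match
iii → match
iv → match
v → match
vi → match
vii → match
viii → match
Total matched: 8

8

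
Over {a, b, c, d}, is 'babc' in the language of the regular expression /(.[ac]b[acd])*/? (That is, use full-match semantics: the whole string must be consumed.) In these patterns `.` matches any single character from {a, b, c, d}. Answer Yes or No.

Yes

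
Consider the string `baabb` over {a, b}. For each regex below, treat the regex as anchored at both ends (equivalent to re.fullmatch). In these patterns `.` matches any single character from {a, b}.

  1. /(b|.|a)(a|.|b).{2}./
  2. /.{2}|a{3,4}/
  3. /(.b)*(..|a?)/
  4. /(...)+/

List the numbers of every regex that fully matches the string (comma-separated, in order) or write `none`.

1 → match
2 → no match
3 → no match
4 → no match

1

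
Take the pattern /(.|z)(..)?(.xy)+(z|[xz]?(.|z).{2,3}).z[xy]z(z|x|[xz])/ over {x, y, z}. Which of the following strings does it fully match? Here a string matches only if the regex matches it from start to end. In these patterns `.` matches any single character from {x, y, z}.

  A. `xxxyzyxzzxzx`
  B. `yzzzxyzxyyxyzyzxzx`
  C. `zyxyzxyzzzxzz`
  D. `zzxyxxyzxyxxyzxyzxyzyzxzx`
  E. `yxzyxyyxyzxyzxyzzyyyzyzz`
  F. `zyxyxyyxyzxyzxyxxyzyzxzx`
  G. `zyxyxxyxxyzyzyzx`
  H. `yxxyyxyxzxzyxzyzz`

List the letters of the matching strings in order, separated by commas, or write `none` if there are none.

A, B, C, D, E, F, G, H

A → match
B → match
C → match
D → match
E → match
F → match
G → match
H → match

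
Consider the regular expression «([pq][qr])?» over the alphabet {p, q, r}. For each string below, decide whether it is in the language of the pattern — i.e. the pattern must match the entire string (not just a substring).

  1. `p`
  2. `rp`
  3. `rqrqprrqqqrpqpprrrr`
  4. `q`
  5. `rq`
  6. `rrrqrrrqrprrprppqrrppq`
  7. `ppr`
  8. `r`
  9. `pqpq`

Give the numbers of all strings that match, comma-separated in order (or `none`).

1 → no match
2 → no match
3 → no match
4 → no match
5 → no match
6 → no match
7 → no match
8 → no match
9 → no match

none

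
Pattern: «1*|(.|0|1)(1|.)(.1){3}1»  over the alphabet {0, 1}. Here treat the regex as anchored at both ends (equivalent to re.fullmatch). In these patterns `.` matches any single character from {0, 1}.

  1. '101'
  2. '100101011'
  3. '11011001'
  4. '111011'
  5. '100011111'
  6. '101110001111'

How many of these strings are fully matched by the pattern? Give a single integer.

1

1 → no match
2 → match
3 → no match
4 → no match
5 → no match
6 → no match
Total matched: 1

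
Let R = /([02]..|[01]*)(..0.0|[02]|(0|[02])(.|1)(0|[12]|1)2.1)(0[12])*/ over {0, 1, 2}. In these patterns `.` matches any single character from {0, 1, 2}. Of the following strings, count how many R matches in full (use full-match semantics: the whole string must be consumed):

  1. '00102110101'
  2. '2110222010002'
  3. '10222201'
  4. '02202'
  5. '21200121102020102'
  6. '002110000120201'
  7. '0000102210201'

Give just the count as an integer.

1 → match
2 → no match
3 → match
4 → no match
5 → match
6 → no match
7 → match
Total matched: 4

4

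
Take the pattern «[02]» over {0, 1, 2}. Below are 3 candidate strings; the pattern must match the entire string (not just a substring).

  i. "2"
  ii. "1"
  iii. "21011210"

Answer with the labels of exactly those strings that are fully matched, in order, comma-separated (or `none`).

i → match
ii → no match
iii → no match

i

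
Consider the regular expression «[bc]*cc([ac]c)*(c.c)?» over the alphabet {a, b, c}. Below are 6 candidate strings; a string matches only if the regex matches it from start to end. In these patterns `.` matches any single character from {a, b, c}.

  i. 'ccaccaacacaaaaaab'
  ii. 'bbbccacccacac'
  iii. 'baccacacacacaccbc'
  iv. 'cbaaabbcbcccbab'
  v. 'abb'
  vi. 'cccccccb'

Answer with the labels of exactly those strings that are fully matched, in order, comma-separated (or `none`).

ii

i → no match
ii → match
iii → no match
iv → no match
v → no match
vi → no match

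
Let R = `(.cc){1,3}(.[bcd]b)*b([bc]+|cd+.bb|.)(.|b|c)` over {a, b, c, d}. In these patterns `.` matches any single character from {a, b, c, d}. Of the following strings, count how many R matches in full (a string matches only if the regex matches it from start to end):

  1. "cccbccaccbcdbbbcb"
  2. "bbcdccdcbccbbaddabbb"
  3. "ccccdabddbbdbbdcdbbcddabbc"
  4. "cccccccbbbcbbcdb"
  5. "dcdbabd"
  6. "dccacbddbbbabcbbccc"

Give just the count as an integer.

1 → no match
2 → no match
3 → no match
4 → no match
5 → no match
6 → no match
Total matched: 0

0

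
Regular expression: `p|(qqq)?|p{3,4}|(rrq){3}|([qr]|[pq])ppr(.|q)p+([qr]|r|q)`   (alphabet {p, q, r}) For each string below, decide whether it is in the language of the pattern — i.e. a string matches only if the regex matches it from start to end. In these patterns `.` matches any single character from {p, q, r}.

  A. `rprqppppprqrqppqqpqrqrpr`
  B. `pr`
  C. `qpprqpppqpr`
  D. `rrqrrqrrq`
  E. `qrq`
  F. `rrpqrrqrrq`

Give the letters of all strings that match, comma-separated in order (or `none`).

D

A → no match
B → no match
C → no match
D → match
E → no match
F → no match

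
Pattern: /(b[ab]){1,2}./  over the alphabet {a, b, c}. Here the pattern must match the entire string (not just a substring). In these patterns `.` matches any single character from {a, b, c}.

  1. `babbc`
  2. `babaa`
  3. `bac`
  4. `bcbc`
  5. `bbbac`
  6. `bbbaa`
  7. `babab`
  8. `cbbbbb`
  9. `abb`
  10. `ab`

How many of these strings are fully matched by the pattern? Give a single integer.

1 → match
2 → match
3 → match
4 → no match
5 → match
6 → match
7 → match
8 → no match — must start with `b`
9 → no match — must start with `b`
10 → no match — must start with `b`
Total matched: 6

6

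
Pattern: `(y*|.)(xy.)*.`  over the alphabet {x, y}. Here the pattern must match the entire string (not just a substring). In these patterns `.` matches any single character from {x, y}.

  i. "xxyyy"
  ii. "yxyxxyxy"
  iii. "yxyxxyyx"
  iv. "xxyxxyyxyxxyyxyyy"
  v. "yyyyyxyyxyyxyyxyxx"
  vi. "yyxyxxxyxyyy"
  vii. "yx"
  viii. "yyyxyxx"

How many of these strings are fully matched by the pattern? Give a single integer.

7

i → match
ii → match
iii → match
iv → match
v → match
vi → no match
vii → match
viii → match
Total matched: 7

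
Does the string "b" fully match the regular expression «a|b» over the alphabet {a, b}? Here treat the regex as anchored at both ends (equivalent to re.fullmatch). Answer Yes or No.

Yes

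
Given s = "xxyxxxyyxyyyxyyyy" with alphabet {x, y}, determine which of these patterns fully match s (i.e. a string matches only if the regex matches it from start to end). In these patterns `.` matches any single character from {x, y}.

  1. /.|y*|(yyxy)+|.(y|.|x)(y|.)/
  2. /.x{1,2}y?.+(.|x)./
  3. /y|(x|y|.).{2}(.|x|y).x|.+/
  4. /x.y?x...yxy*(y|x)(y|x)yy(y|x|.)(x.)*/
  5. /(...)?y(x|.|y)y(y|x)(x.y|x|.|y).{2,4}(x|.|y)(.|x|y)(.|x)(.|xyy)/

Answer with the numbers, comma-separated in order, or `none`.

2, 3, 4

1 → no match
2 → match
3 → match
4 → match
5 → no match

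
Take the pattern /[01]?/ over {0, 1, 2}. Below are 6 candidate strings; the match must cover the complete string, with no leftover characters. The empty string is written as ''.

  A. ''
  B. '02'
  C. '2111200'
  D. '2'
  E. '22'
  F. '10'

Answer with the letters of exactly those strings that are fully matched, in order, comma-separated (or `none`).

A. '' → match
B. '02' → no match
C. '2111200' → no match
D. '2' → no match
E. '22' → no match
F. '10' → no match

A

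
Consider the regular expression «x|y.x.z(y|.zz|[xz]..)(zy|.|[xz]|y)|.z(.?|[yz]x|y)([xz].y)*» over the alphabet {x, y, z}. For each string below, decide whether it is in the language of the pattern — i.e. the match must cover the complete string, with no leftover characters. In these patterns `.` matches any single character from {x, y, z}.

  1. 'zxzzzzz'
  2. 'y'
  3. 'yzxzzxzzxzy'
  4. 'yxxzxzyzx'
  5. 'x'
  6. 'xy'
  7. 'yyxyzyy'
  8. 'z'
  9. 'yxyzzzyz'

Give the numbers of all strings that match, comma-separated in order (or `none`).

5, 7

1 → no match
2 → no match
3 → no match
4 → no match
5 → match
6 → no match
7 → match
8 → no match
9 → no match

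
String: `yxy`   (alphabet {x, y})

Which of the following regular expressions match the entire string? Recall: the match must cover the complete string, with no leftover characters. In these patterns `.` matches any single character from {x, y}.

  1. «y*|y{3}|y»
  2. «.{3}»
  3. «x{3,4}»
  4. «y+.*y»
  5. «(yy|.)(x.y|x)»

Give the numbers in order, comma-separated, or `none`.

2, 4

1 → no match
2 → match
3 → no match — must start with `x`
4 → match
5 → no match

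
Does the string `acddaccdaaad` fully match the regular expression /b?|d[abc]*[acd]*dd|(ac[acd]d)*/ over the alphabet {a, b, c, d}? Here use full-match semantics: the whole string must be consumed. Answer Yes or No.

No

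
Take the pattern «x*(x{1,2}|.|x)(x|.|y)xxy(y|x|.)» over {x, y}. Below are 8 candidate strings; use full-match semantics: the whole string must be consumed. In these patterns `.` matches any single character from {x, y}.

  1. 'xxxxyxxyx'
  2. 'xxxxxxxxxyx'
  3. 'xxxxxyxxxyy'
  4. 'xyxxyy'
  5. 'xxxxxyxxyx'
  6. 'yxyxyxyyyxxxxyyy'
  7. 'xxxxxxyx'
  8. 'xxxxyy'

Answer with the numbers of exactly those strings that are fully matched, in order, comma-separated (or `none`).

1, 2, 3, 4, 5, 7, 8

1 → match
2 → match
3 → match
4 → match
5 → match
6 → no match
7 → match
8 → match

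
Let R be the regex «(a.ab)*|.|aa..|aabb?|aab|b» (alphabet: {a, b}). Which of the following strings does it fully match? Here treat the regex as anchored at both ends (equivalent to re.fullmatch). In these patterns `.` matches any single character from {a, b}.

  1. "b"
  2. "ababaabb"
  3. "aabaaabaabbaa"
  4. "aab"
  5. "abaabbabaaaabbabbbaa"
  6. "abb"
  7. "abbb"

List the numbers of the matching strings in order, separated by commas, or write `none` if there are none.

1. "b" → match
2. "ababaabb" → no match
3 → no match
4. "aab" → match
5 → no match
6. "abb" → no match
7. "abbb" → no match

1, 4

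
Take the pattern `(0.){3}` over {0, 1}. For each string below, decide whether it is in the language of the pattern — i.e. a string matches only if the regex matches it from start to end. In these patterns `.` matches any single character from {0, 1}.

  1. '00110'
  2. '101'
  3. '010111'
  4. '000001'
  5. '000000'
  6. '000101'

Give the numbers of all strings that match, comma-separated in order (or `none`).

4, 5, 6

1. '00110' → no match
2. '101' → no match — must start with '0'
3. '010111' → no match
4. '000001' → match
5. '000000' → match
6. '000101' → match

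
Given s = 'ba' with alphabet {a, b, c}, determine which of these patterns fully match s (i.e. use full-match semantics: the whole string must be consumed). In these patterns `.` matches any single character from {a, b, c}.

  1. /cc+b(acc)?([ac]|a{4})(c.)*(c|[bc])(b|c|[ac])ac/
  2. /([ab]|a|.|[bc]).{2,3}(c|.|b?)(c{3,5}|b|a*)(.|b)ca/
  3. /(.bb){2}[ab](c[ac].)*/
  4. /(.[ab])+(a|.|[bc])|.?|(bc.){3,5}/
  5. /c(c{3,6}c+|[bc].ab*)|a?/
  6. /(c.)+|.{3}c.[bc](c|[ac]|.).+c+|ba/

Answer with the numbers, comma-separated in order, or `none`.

1 → no match — must start with 'cc'
2 → no match — must end with 'ca'
3 → no match
4 → no match
5 → no match
6 → match

6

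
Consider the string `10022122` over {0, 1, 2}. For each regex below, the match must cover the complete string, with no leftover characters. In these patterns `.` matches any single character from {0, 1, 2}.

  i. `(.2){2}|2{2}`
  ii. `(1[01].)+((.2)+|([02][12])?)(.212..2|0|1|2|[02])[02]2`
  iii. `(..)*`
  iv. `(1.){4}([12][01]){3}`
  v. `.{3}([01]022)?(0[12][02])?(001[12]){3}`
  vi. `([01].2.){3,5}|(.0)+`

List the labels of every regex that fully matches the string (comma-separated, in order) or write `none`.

i → no match
ii → match
iii → match
iv → no match
v → no match
vi → no match

ii, iii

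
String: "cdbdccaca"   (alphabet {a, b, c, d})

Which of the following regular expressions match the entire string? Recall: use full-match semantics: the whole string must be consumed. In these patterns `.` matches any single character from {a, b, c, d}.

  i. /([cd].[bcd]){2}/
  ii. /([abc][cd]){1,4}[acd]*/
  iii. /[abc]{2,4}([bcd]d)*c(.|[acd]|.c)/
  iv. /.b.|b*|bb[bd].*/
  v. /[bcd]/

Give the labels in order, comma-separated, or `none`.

i → no match
ii → match
iii → no match
iv → no match
v → no match

ii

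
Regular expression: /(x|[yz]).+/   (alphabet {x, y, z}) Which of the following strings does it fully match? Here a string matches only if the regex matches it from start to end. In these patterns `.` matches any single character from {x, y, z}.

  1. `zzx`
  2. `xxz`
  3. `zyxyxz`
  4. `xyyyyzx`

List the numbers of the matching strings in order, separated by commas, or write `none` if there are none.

1, 2, 3, 4

1 → match
2 → match
3 → match
4 → match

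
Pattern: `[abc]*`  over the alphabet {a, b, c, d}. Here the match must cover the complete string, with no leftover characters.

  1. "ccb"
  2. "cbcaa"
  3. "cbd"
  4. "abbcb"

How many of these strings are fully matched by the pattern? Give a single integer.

3

1 → match
2 → match
3 → no match
4 → match
Total matched: 3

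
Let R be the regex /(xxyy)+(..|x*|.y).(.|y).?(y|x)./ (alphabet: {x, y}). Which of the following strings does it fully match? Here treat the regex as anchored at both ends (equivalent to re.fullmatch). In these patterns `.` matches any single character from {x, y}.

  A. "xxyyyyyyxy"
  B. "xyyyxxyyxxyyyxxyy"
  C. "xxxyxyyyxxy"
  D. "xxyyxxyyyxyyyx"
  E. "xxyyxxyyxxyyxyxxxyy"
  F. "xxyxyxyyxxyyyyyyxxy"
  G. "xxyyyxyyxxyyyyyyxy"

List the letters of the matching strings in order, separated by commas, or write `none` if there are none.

A → match
B → no match — must start with "xxyy"
C → no match — must start with "xxyy"
D → match
E → match
F → no match — must start with "xxyy"
G → no match

A, D, E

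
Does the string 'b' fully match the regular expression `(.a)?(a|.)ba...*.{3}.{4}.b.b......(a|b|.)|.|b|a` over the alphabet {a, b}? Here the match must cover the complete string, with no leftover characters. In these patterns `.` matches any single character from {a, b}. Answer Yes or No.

Yes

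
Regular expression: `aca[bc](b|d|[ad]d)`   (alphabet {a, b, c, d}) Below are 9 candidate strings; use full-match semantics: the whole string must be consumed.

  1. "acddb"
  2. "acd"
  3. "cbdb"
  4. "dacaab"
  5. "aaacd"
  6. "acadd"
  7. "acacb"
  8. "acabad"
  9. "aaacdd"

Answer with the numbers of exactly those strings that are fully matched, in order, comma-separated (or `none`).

1 → no match — must start with "aca"
2 → no match — must start with "aca"
3 → no match — must start with "aca"
4 → no match — must start with "aca"
5 → no match — must start with "aca"
6 → no match
7 → match
8 → match
9 → no match — must start with "aca"

7, 8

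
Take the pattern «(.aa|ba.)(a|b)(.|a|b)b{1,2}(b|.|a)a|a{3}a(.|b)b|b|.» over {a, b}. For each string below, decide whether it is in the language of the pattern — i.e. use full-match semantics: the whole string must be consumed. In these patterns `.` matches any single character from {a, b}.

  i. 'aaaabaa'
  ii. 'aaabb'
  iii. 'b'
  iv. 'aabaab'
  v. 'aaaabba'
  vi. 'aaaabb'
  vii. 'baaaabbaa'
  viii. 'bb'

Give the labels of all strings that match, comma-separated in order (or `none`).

iii, vi, vii

i. 'aaaabaa' → no match
ii. 'aaabb' → no match
iii. 'b' → match
iv. 'aabaab' → no match
v. 'aaaabba' → no match
vi. 'aaaabb' → match
vii. 'baaaabbaa' → match
viii. 'bb' → no match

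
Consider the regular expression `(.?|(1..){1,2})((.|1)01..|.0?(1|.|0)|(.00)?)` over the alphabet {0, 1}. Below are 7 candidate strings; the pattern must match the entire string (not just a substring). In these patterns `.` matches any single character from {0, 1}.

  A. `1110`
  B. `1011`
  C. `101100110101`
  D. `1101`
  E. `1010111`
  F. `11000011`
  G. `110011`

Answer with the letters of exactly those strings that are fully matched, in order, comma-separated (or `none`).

A → no match
B → no match
C → no match
D → match
E → no match
F → no match
G → no match

D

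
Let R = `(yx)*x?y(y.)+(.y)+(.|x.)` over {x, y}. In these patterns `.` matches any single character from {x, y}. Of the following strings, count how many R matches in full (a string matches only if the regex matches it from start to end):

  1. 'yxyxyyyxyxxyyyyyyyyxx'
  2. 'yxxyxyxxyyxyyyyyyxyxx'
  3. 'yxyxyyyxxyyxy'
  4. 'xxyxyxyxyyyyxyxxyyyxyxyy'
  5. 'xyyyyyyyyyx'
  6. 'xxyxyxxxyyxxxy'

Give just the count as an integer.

1

1 → no match
2 → no match
3 → no match
4 → no match
5. 'xyyyyyyyyyx' → match
6 → no match
Total matched: 1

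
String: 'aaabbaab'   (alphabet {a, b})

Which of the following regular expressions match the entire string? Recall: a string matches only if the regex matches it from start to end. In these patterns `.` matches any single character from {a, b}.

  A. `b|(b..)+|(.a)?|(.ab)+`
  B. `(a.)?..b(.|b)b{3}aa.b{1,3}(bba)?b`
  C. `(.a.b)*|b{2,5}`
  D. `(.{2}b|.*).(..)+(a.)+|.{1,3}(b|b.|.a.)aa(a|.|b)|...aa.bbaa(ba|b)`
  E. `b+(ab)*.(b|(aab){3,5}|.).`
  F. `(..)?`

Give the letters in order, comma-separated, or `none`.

C, D

A → no match
B → no match
C → match
D → match
E → no match — must start with 'b'
F → no match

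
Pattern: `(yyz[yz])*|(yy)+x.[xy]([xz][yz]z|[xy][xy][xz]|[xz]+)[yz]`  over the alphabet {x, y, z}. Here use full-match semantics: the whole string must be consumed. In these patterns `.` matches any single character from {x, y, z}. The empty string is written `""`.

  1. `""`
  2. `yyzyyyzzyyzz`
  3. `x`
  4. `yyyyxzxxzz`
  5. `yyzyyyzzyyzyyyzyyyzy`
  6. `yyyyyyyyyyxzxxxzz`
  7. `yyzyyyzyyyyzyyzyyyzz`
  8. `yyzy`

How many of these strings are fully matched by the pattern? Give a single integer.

1 → match
2 → match
3 → no match
4 → match
5 → match
6 → match
7 → no match
8 → match
Total matched: 6

6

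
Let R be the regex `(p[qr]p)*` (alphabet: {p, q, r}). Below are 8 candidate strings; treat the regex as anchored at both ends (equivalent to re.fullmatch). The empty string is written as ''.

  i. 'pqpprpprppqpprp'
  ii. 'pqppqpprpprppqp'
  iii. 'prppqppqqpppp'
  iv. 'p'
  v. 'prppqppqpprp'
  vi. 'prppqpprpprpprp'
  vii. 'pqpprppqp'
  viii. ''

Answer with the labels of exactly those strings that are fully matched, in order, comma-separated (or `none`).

i, ii, v, vi, vii, viii

i → match
ii → match
iii → no match
iv → no match
v → match
vi → match
vii → match
viii → match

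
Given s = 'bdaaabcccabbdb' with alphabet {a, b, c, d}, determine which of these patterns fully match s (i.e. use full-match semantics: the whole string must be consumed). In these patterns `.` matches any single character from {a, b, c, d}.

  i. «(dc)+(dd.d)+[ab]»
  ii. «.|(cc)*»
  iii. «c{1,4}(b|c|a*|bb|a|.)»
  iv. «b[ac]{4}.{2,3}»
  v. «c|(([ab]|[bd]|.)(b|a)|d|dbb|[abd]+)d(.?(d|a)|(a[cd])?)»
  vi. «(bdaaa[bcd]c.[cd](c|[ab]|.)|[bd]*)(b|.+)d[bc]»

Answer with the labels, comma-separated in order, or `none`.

vi

i → no match — must start with 'dc'
ii → no match
iii → no match — must start with 'c'
iv → no match
v → no match
vi → match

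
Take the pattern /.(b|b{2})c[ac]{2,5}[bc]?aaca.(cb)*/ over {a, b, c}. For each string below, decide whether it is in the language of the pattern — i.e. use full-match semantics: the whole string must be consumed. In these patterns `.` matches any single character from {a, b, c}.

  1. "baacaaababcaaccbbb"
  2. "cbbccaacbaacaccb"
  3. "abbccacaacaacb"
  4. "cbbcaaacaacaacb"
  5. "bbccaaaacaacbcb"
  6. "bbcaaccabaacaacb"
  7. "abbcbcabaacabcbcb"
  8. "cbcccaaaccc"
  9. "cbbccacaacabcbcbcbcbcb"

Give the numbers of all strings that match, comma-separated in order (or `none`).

1 → no match
2 → match
3 → match
4 → match
5 → match
6 → match
7 → no match
8. "cbcccaaaccc" → no match
9 → match

2, 3, 4, 5, 6, 9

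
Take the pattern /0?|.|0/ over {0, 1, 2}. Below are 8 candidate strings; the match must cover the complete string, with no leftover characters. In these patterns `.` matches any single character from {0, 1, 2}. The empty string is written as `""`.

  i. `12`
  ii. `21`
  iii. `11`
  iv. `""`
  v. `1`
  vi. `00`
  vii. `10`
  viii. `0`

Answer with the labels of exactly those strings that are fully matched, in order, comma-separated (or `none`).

iv, v, viii

i → no match
ii → no match
iii → no match
iv → match
v → match
vi → no match
vii → no match
viii → match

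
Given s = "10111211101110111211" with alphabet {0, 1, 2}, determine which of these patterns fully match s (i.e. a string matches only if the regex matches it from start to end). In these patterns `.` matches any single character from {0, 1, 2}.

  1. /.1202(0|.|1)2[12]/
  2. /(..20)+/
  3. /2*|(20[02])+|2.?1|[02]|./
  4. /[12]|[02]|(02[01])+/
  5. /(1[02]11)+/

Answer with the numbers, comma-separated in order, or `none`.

1 → no match
2 → no match — must end with "20"
3 → no match
4 → no match
5 → match

5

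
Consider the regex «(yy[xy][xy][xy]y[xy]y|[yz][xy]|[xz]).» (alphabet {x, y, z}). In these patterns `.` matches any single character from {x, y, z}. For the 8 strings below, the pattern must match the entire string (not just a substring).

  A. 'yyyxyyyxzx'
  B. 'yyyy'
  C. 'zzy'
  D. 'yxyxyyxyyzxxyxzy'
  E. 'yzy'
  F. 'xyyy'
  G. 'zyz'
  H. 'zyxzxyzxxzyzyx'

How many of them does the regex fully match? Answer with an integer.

1

A → no match
B → no match
C → no match
D → no match
E → no match
F → no match
G → match
H → no match
Total matched: 1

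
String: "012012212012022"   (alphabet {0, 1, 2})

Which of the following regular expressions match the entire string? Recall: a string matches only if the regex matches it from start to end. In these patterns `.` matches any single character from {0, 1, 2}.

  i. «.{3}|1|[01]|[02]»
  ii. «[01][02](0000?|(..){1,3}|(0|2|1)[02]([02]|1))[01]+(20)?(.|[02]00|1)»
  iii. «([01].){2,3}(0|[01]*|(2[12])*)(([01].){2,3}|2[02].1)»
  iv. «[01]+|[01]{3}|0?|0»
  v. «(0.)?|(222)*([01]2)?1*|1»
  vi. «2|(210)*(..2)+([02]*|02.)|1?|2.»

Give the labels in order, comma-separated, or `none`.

i → no match
ii → no match
iii → no match
iv → no match
v → no match
vi → match

vi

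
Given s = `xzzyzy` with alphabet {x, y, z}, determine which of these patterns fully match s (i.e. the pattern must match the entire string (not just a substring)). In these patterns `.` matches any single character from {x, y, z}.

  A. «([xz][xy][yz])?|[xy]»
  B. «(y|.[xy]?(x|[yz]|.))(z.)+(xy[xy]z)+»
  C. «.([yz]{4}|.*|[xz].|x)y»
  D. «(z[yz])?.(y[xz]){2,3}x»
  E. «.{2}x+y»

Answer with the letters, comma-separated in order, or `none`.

C

A → no match
B → no match — must end with `z`
C → match
D → no match — must end with `x`
E → no match — must end with `xy`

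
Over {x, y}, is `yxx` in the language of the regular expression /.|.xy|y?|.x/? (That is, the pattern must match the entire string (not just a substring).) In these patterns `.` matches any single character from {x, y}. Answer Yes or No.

No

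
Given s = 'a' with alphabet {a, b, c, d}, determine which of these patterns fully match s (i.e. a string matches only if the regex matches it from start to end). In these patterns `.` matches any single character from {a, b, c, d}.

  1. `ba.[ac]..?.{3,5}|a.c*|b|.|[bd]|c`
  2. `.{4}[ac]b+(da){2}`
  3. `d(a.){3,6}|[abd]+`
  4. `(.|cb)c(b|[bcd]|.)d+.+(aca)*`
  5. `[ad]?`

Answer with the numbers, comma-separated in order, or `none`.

1, 3, 5

1 → match
2 → no match — must end with 'da'
3 → match
4 → no match
5 → match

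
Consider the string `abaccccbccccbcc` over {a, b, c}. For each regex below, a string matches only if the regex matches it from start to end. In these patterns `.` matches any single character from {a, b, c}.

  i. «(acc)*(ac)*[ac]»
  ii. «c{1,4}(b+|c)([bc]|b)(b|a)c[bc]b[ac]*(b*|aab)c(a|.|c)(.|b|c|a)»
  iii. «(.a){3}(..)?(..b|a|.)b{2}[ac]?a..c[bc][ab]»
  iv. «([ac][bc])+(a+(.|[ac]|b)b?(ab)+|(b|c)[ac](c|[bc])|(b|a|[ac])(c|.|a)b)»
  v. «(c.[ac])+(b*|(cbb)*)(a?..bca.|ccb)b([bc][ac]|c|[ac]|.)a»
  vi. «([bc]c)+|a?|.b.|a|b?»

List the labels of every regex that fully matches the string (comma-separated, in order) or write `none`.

i → no match
ii → no match — must start with `c`
iii → no match
iv → match
v → no match — must start with `c`
vi → no match

iv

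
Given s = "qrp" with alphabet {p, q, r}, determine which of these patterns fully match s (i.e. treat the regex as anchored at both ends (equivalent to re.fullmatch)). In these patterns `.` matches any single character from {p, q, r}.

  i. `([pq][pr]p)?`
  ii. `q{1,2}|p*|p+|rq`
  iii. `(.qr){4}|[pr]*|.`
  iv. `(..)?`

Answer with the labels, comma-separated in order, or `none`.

i → match
ii → no match
iii → no match
iv → no match

i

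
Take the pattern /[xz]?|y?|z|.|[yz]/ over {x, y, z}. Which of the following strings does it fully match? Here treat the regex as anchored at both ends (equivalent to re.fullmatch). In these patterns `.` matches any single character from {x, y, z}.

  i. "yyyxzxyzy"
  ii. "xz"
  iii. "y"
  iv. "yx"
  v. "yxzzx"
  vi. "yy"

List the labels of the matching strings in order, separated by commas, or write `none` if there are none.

i → no match
ii → no match
iii → match
iv → no match
v → no match
vi → no match

iii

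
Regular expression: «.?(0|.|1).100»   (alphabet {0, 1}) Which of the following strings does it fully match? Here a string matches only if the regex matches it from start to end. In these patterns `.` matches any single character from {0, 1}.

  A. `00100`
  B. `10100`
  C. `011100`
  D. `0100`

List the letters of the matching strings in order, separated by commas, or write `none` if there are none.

A → match
B → match
C → match
D → no match

A, B, C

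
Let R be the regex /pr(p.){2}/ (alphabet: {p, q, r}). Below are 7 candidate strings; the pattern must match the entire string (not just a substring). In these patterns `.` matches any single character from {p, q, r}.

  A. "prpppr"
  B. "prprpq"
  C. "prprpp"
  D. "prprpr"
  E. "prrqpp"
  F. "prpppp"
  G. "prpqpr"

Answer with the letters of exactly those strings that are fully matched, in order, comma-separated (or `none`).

A, B, C, D, F, G

A → match
B → match
C → match
D → match
E → no match — must start with "prp"
F → match
G → match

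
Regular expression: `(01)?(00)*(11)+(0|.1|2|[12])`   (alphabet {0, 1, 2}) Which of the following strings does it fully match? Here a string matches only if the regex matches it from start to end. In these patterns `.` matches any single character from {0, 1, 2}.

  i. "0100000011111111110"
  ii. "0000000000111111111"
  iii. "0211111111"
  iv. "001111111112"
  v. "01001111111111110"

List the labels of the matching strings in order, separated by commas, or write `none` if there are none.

i → match
ii → match
iii → no match
iv → no match
v → match

i, ii, v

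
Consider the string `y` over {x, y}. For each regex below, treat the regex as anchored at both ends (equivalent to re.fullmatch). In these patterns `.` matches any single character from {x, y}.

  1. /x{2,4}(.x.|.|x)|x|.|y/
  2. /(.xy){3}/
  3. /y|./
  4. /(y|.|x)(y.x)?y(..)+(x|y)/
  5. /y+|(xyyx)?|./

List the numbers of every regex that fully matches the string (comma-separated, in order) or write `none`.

1, 3, 5

1 → match
2 → no match — must end with `xy`
3 → match
4 → no match
5 → match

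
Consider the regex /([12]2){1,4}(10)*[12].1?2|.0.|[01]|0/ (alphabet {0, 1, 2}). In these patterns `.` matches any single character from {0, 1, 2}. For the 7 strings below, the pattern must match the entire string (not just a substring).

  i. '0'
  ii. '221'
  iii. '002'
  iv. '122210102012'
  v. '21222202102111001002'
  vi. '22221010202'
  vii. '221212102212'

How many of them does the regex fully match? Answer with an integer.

5

i → match
ii → no match
iii → match
iv → match
v → no match
vi → match
vii → match
Total matched: 5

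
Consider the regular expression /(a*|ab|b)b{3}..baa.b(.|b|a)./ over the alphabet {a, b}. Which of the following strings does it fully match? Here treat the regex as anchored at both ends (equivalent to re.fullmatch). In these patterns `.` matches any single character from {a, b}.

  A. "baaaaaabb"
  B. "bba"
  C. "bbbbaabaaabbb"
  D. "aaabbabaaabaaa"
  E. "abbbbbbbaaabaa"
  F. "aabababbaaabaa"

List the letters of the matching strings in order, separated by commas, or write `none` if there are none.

A → no match
B → no match
C → match
D → no match
E → match
F → no match

C, E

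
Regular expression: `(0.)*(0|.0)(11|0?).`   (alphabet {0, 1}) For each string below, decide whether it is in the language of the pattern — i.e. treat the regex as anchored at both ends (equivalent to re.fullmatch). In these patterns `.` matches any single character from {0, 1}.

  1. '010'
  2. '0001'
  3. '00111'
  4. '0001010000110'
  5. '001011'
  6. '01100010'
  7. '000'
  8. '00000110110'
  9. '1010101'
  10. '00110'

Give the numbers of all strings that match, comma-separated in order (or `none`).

1 → no match
2 → match
3 → match
4 → match
5 → no match
6 → no match
7 → match
8 → match
9 → no match
10 → match

2, 3, 4, 7, 8, 10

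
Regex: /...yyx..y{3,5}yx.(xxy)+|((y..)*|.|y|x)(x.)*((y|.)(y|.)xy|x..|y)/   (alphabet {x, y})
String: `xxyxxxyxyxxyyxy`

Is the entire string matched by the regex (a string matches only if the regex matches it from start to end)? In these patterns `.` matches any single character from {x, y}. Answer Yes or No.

Yes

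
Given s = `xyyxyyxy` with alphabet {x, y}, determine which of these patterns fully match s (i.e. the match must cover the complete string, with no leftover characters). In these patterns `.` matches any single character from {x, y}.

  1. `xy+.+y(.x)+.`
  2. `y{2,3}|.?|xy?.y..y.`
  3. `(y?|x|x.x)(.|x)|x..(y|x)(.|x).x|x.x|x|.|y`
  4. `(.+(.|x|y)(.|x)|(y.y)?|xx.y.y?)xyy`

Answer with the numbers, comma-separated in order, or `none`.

1 → match
2 → no match
3 → no match
4 → no match — must end with `xyy`

1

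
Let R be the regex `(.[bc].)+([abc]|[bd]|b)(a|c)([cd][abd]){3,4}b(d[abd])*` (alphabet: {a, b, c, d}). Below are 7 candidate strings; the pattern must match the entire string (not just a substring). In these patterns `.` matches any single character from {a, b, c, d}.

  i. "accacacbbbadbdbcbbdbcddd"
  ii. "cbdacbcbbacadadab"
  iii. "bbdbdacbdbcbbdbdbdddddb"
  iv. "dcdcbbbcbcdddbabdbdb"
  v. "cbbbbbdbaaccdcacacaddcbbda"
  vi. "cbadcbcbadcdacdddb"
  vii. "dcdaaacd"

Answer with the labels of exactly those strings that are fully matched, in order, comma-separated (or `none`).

i → no match
ii → no match
iii → no match
iv → no match
v → match
vi → match
vii → no match

v, vi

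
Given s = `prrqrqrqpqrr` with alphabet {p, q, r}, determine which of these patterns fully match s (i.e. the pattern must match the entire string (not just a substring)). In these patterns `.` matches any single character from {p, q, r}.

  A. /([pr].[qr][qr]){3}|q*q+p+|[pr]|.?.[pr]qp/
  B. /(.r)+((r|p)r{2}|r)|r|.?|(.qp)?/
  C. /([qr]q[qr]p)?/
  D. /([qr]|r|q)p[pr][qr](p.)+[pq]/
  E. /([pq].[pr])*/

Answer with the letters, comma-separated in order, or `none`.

A → match
B → no match
C → no match
D → no match
E → no match

A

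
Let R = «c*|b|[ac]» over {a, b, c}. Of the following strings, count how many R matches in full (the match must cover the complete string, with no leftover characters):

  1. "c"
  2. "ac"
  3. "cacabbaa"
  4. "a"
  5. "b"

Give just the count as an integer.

1 → match
2 → no match
3 → no match
4 → match
5 → match
Total matched: 3

3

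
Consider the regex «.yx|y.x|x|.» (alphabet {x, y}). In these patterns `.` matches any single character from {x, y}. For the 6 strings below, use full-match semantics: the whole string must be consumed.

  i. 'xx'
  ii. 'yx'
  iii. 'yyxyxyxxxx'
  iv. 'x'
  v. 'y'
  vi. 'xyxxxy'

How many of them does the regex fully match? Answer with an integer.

i → no match
ii → no match
iii → no match
iv → match
v → match
vi → no match
Total matched: 2

2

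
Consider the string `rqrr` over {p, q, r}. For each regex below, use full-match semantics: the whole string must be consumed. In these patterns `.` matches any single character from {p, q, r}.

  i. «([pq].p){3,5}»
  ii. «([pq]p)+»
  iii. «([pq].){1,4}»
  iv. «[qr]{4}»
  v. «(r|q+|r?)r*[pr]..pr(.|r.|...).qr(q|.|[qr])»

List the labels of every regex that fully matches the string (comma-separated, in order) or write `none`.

iv

i → no match — must end with `p`
ii → no match — must end with `p`
iii → no match
iv → match
v → no match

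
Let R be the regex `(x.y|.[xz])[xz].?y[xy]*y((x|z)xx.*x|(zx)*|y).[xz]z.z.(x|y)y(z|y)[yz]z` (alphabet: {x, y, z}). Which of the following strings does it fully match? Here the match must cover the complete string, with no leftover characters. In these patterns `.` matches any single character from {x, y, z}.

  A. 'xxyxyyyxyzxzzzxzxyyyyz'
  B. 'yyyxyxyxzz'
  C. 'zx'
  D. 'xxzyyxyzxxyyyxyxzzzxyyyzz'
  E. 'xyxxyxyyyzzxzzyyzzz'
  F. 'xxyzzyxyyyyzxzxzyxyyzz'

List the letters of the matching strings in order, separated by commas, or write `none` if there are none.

A → match
B → no match
C → no match — must end with 'z'
D → match
E → no match
F → match

A, D, F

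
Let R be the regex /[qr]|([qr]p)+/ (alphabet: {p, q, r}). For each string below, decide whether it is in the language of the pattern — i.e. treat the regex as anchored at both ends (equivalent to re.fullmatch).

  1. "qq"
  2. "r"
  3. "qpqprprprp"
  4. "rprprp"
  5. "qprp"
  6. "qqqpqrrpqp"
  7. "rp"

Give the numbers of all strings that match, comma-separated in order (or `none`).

2, 3, 4, 5, 7

1 → no match
2 → match
3 → match
4 → match
5 → match
6 → no match
7 → match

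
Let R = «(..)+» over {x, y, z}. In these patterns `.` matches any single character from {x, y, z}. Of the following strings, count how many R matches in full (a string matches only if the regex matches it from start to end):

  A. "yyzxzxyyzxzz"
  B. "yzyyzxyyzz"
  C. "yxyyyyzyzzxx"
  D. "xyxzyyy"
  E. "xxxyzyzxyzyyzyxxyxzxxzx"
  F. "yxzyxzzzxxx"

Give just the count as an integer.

3

A → match
B → match
C → match
D → no match
E → no match
F → no match
Total matched: 3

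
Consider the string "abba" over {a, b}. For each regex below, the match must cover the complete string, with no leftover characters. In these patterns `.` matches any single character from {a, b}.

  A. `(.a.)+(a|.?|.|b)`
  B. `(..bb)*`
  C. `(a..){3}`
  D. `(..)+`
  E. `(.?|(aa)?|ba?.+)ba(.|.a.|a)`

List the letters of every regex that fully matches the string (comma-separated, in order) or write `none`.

A → no match
B → no match
C → no match
D → match
E → no match

D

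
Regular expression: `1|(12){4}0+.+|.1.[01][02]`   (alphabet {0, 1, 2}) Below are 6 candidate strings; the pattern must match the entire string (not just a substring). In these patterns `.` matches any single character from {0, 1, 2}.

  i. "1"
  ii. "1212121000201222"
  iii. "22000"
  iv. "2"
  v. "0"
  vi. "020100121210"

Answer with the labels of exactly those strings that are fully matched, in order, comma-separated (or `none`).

i

i. "1" → match
ii → no match
iii. "22000" → no match
iv. "2" → no match
v. "0" → no match
vi. "020100121210" → no match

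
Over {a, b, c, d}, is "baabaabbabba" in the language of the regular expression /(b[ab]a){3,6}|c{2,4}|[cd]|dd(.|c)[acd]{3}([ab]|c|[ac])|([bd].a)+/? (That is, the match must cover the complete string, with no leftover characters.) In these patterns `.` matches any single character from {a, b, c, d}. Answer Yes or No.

Yes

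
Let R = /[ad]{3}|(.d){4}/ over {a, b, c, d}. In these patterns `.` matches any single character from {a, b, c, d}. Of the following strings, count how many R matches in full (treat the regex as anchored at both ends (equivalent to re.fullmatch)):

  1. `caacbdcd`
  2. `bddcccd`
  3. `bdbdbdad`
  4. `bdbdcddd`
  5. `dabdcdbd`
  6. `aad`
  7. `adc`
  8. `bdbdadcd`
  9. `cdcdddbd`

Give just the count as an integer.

5

1. `caacbdcd` → no match
2. `bddcccd` → no match
3. `bdbdbdad` → match
4. `bdbdcddd` → match
5. `dabdcdbd` → no match
6. `aad` → match
7. `adc` → no match
8. `bdbdadcd` → match
9. `cdcdddbd` → match
Total matched: 5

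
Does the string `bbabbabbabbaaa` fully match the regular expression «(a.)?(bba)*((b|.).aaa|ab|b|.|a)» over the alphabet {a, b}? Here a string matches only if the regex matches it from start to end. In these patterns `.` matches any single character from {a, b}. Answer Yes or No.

Yes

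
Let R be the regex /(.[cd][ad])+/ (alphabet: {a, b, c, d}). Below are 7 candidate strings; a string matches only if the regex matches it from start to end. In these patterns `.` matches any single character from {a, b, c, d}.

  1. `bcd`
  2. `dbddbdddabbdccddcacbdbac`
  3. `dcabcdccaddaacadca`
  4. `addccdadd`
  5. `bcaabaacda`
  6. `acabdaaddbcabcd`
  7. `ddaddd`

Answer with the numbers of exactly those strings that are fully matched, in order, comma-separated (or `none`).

1, 3, 4, 6, 7

1 → match
2 → no match
3 → match
4 → match
5 → no match
6 → match
7 → match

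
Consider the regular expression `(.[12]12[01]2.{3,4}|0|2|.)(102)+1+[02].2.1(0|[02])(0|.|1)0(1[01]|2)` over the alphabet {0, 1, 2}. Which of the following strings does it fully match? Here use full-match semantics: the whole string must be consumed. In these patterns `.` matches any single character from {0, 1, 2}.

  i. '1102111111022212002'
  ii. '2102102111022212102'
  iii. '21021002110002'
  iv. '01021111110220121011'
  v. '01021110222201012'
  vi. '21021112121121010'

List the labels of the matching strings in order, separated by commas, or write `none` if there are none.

i, ii, iii, iv, vi

i → match
ii → match
iii → match
iv → match
v → no match
vi → match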